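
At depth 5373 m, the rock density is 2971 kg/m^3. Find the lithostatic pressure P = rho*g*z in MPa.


P = rho * g * z / 1e6
= 2971 * 9.81 * 5373 / 1e6
= 156598825.23 / 1e6
= 156.5988 MPa

156.5988


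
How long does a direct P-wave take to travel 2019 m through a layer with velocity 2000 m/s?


t = x / V
= 2019 / 2000
= 1.0095 s

1.0095


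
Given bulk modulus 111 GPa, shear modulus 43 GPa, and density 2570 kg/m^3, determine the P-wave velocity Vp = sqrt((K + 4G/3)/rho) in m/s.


First compute the effective modulus:
K + 4G/3 = 111e9 + 4*43e9/3 = 168333333333.33 Pa
Then divide by density:
168333333333.33 / 2570 = 65499351.4916 Pa/(kg/m^3)
Take the square root:
Vp = sqrt(65499351.4916) = 8093.17 m/s

8093.17


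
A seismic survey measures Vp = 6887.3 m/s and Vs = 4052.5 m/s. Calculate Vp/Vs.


Vp/Vs = 6887.3 / 4052.5
= 1.6995

1.6995


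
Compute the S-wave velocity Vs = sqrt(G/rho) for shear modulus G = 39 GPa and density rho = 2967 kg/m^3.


Convert G to Pa: G = 39e9 Pa
Compute G/rho = 39e9 / 2967 = 13144590.4954
Vs = sqrt(13144590.4954) = 3625.55 m/s

3625.55


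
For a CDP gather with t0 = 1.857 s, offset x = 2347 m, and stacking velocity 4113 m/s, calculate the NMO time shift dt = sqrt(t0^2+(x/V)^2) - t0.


x/Vnmo = 2347/4113 = 0.57063
(x/Vnmo)^2 = 0.325618
t0^2 = 3.448449
sqrt(3.448449 + 0.325618) = 1.942696
dt = 1.942696 - 1.857 = 0.085696

0.085696


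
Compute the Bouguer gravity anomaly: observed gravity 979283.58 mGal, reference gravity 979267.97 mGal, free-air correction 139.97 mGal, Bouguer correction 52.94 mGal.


BA = g_obs - g_ref + FAC - BC
= 979283.58 - 979267.97 + 139.97 - 52.94
= 102.64 mGal

102.64


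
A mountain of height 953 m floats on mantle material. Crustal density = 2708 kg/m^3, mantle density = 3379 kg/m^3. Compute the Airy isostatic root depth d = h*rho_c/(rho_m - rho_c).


rho_m - rho_c = 3379 - 2708 = 671
d = 953 * 2708 / 671
= 2580724 / 671
= 3846.09 m

3846.09


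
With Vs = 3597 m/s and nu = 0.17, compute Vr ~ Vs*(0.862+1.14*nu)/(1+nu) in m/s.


Numerator factor = 0.862 + 1.14*0.17 = 1.0558
Denominator = 1 + 0.17 = 1.17
Vr = 3597 * 1.0558 / 1.17 = 3245.91 m/s

3245.91


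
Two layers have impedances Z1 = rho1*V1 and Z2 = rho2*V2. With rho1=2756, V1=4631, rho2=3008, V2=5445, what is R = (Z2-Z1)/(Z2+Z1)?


Z1 = 2756 * 4631 = 12763036
Z2 = 3008 * 5445 = 16378560
R = (16378560 - 12763036) / (16378560 + 12763036) = 3615524 / 29141596 = 0.1241

0.1241


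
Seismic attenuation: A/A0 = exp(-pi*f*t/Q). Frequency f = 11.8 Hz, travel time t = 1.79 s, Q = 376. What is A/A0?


pi*f*t/Q = pi*11.8*1.79/376 = 0.176481
A/A0 = exp(-0.176481) = 0.838215

0.838215


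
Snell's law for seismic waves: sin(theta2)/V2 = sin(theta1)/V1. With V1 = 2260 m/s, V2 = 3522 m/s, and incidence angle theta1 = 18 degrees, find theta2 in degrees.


sin(theta1) = sin(18 deg) = 0.309017
sin(theta2) = V2/V1 * sin(theta1) = 3522/2260 * 0.309017 = 0.481574
theta2 = arcsin(0.481574) = 28.7883 degrees

28.7883


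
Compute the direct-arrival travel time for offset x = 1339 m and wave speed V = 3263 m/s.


t = x / V
= 1339 / 3263
= 0.4104 s

0.4104


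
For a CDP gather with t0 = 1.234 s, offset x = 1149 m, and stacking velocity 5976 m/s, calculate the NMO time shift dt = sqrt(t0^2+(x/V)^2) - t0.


x/Vnmo = 1149/5976 = 0.192269
(x/Vnmo)^2 = 0.036967
t0^2 = 1.522756
sqrt(1.522756 + 0.036967) = 1.248889
dt = 1.248889 - 1.234 = 0.014889

0.014889


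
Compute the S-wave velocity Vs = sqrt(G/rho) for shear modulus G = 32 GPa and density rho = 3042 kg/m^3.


Convert G to Pa: G = 32e9 Pa
Compute G/rho = 32e9 / 3042 = 10519395.1348
Vs = sqrt(10519395.1348) = 3243.36 m/s

3243.36


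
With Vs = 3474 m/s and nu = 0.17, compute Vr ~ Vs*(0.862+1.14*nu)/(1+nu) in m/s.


Numerator factor = 0.862 + 1.14*0.17 = 1.0558
Denominator = 1 + 0.17 = 1.17
Vr = 3474 * 1.0558 / 1.17 = 3134.91 m/s

3134.91


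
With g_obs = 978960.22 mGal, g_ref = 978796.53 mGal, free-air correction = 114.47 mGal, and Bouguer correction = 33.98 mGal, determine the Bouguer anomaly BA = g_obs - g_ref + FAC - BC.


BA = g_obs - g_ref + FAC - BC
= 978960.22 - 978796.53 + 114.47 - 33.98
= 244.18 mGal

244.18


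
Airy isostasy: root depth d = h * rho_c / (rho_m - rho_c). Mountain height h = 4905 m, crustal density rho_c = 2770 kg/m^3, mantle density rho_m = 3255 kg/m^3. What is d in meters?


rho_m - rho_c = 3255 - 2770 = 485
d = 4905 * 2770 / 485
= 13586850 / 485
= 28014.12 m

28014.12


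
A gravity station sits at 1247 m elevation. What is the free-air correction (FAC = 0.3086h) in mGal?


FAC = 0.3086 * h
= 0.3086 * 1247
= 384.8242 mGal

384.8242


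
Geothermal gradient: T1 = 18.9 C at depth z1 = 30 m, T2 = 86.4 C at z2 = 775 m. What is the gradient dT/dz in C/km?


dT = 86.4 - 18.9 = 67.5 C
dz = 775 - 30 = 745 m
gradient = dT/dz * 1000 = 67.5/745 * 1000 = 90.604 C/km

90.604


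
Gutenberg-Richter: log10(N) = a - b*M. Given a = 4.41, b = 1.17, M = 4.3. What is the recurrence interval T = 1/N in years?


log10(N) = 4.41 - 1.17*4.3 = -0.621
N = 10^-0.621 = 0.239332
T = 1/N = 1/0.239332 = 4.1783 years

4.1783


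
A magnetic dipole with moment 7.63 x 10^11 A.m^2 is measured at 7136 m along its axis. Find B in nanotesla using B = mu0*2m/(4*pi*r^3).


m = 7.63 x 10^11 = 763000000000 A.m^2
2m = 1526000000000 A.m^2
r^3 = 7136^3 = 363382931456
B = (4pi*10^-7) * 1526000000000 / (4*pi * 363382931456) * 1e9
= 1917628.155751 / 4566404591608.37 * 1e9
= 419.9427 nT

419.9427


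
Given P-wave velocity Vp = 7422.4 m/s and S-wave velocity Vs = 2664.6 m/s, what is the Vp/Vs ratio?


Vp/Vs = 7422.4 / 2664.6
= 2.7856

2.7856


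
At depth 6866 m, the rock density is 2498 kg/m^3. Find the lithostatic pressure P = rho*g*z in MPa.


P = rho * g * z / 1e6
= 2498 * 9.81 * 6866 / 1e6
= 168253939.08 / 1e6
= 168.2539 MPa

168.2539


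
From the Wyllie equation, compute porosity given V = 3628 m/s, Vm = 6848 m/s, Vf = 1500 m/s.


1/V - 1/Vm = 1/3628 - 1/6848 = 0.00012961
1/Vf - 1/Vm = 1/1500 - 1/6848 = 0.00052064
phi = 0.00012961 / 0.00052064 = 0.2489

0.2489


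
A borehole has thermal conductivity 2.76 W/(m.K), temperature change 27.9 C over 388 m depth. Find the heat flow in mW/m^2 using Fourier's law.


q = k * dT / dz * 1000
= 2.76 * 27.9 / 388 * 1000
= 0.198464 * 1000
= 198.4639 mW/m^2

198.4639


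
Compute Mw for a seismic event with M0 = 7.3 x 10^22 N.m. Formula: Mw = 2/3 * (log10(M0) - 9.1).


log10(M0) = log10(7.3 x 10^22) = 22.8633
Mw = 2/3 * (22.8633 - 9.1)
= 2/3 * 13.7633
= 9.18

9.18


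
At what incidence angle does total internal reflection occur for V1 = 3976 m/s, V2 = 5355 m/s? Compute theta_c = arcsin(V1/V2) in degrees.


V1/V2 = 3976/5355 = 0.742484
theta_c = arcsin(0.742484) = 47.9434 degrees

47.9434


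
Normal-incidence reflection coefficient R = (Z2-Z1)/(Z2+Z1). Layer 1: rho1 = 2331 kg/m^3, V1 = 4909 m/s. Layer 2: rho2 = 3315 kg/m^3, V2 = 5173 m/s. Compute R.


Z1 = 2331 * 4909 = 11442879
Z2 = 3315 * 5173 = 17148495
R = (17148495 - 11442879) / (17148495 + 11442879) = 5705616 / 28591374 = 0.1996

0.1996


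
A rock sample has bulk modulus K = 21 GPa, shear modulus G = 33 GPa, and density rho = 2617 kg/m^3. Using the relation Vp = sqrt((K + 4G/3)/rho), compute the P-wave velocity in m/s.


First compute the effective modulus:
K + 4G/3 = 21e9 + 4*33e9/3 = 65000000000.0 Pa
Then divide by density:
65000000000.0 / 2617 = 24837600.3057 Pa/(kg/m^3)
Take the square root:
Vp = sqrt(24837600.3057) = 4983.73 m/s

4983.73


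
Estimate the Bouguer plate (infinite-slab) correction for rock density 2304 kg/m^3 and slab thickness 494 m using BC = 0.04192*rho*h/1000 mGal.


BC = 0.04192 * rho * h / 1000
= 0.04192 * 2304 * 494 / 1000
= 47.7123 mGal

47.7123


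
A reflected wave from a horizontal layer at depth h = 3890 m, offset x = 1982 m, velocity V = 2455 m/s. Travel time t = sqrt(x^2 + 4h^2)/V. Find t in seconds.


x^2 + 4h^2 = 1982^2 + 4*3890^2 = 3928324 + 60528400 = 64456724
sqrt(64456724) = 8028.4945
t = 8028.4945 / 2455 = 3.2703 s

3.2703


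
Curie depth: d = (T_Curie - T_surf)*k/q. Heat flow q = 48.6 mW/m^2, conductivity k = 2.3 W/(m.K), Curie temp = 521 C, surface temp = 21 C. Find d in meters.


T_Curie - T_surf = 521 - 21 = 500 C
Convert q to W/m^2: 48.6 mW/m^2 = 0.0486 W/m^2
d = 500 * 2.3 / 0.0486 = 23662.55 m

23662.55


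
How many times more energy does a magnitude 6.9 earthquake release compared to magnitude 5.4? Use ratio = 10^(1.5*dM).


M2 - M1 = 6.9 - 5.4 = 1.5
1.5 * 1.5 = 2.25
ratio = 10^2.25 = 177.83

177.83


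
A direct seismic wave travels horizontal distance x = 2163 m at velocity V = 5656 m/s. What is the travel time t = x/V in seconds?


t = x / V
= 2163 / 5656
= 0.3824 s

0.3824


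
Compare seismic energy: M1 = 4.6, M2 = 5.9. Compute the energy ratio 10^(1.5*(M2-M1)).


M2 - M1 = 5.9 - 4.6 = 1.3
1.5 * 1.3 = 1.95
ratio = 10^1.95 = 89.13

89.13


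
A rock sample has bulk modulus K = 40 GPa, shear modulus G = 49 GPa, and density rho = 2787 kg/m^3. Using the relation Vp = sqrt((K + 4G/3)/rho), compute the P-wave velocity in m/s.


First compute the effective modulus:
K + 4G/3 = 40e9 + 4*49e9/3 = 105333333333.33 Pa
Then divide by density:
105333333333.33 / 2787 = 37794522.1863 Pa/(kg/m^3)
Take the square root:
Vp = sqrt(37794522.1863) = 6147.72 m/s

6147.72


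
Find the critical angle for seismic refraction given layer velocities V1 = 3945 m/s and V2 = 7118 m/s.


V1/V2 = 3945/7118 = 0.554229
theta_c = arcsin(0.554229) = 33.6576 degrees

33.6576


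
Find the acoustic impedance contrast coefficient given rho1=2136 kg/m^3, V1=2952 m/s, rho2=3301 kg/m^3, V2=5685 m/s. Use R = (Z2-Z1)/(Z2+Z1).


Z1 = 2136 * 2952 = 6305472
Z2 = 3301 * 5685 = 18766185
R = (18766185 - 6305472) / (18766185 + 6305472) = 12460713 / 25071657 = 0.497

0.497


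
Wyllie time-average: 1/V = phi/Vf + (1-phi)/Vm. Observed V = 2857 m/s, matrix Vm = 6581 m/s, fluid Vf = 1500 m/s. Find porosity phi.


1/V - 1/Vm = 1/2857 - 1/6581 = 0.00019806
1/Vf - 1/Vm = 1/1500 - 1/6581 = 0.00051471
phi = 0.00019806 / 0.00051471 = 0.3848

0.3848


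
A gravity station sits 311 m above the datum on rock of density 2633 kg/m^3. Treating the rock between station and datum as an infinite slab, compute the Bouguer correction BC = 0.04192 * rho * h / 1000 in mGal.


BC = 0.04192 * rho * h / 1000
= 0.04192 * 2633 * 311 / 1000
= 34.3267 mGal

34.3267


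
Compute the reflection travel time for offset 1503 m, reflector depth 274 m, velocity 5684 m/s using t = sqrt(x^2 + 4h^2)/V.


x^2 + 4h^2 = 1503^2 + 4*274^2 = 2259009 + 300304 = 2559313
sqrt(2559313) = 1599.7853
t = 1599.7853 / 5684 = 0.2815 s

0.2815


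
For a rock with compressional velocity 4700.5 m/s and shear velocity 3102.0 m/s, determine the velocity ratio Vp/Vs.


Vp/Vs = 4700.5 / 3102.0
= 1.5153

1.5153


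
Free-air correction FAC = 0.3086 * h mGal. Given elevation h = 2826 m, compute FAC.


FAC = 0.3086 * h
= 0.3086 * 2826
= 872.1036 mGal

872.1036


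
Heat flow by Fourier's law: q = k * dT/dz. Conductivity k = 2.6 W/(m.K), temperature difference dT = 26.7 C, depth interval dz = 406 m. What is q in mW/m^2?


q = k * dT / dz * 1000
= 2.6 * 26.7 / 406 * 1000
= 0.170985 * 1000
= 170.9852 mW/m^2

170.9852


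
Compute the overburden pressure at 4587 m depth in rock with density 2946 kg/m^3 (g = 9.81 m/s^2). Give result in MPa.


P = rho * g * z / 1e6
= 2946 * 9.81 * 4587 / 1e6
= 132565492.62 / 1e6
= 132.5655 MPa

132.5655


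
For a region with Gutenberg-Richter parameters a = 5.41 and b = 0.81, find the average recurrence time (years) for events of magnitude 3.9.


log10(N) = 5.41 - 0.81*3.9 = 2.251
N = 10^2.251 = 178.237877
T = 1/N = 1/178.237877 = 0.0056 years

0.0056


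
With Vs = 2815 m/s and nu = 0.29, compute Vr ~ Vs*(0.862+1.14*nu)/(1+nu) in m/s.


Numerator factor = 0.862 + 1.14*0.29 = 1.1926
Denominator = 1 + 0.29 = 1.29
Vr = 2815 * 1.1926 / 1.29 = 2602.46 m/s

2602.46


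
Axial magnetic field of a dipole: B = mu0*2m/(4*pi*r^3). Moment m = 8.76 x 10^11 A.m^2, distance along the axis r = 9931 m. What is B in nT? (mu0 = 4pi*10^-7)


m = 8.76 x 10^11 = 876000000000 A.m^2
2m = 1752000000000 A.m^2
r^3 = 9931^3 = 979442501491
B = (4pi*10^-7) * 1752000000000 / (4*pi * 979442501491) * 1e9
= 2201628.131636 / 12308037469190.94 * 1e9
= 178.8773 nT

178.8773


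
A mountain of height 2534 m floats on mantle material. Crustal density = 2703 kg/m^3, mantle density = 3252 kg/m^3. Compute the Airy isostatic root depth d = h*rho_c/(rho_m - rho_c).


rho_m - rho_c = 3252 - 2703 = 549
d = 2534 * 2703 / 549
= 6849402 / 549
= 12476.14 m

12476.14


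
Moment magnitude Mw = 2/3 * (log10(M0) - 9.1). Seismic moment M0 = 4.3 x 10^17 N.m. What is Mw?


log10(M0) = log10(4.3 x 10^17) = 17.6335
Mw = 2/3 * (17.6335 - 9.1)
= 2/3 * 8.5335
= 5.69

5.69


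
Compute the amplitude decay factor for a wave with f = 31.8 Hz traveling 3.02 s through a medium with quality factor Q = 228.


pi*f*t/Q = pi*31.8*3.02/228 = 1.323272
A/A0 = exp(-1.323272) = 0.266263

0.266263


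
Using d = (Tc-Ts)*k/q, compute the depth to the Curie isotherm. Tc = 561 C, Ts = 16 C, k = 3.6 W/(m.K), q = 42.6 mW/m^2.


T_Curie - T_surf = 561 - 16 = 545 C
Convert q to W/m^2: 42.6 mW/m^2 = 0.0426 W/m^2
d = 545 * 3.6 / 0.0426 = 46056.34 m

46056.34


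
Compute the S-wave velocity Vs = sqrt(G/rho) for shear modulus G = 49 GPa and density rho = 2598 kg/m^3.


Convert G to Pa: G = 49e9 Pa
Compute G/rho = 49e9 / 2598 = 18860662.0477
Vs = sqrt(18860662.0477) = 4342.89 m/s

4342.89


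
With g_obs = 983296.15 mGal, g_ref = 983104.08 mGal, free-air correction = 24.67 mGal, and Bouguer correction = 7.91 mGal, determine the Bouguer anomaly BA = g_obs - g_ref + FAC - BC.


BA = g_obs - g_ref + FAC - BC
= 983296.15 - 983104.08 + 24.67 - 7.91
= 208.83 mGal

208.83


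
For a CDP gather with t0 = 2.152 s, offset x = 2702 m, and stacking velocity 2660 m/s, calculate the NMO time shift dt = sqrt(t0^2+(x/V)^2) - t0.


x/Vnmo = 2702/2660 = 1.015789
(x/Vnmo)^2 = 1.031828
t0^2 = 4.631104
sqrt(4.631104 + 1.031828) = 2.379692
dt = 2.379692 - 2.152 = 0.227692

0.227692


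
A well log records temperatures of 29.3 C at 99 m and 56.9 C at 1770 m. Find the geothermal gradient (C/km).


dT = 56.9 - 29.3 = 27.6 C
dz = 1770 - 99 = 1671 m
gradient = dT/dz * 1000 = 27.6/1671 * 1000 = 16.5171 C/km

16.5171


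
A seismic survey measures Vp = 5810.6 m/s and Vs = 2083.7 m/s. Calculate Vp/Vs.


Vp/Vs = 5810.6 / 2083.7
= 2.7886

2.7886


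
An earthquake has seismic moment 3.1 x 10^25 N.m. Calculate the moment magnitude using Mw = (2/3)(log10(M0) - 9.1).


log10(M0) = log10(3.1 x 10^25) = 25.4914
Mw = 2/3 * (25.4914 - 9.1)
= 2/3 * 16.3914
= 10.93

10.93


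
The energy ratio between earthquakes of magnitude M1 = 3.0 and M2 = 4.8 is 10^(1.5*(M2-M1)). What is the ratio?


M2 - M1 = 4.8 - 3.0 = 1.8
1.5 * 1.8 = 2.7
ratio = 10^2.7 = 501.19

501.19


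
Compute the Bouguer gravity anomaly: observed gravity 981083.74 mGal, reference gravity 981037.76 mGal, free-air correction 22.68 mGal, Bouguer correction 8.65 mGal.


BA = g_obs - g_ref + FAC - BC
= 981083.74 - 981037.76 + 22.68 - 8.65
= 60.01 mGal

60.01


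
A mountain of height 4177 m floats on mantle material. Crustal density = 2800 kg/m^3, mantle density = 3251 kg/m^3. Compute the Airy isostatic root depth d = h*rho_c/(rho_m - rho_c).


rho_m - rho_c = 3251 - 2800 = 451
d = 4177 * 2800 / 451
= 11695600 / 451
= 25932.59 m

25932.59


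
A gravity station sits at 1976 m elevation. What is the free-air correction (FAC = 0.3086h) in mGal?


FAC = 0.3086 * h
= 0.3086 * 1976
= 609.7936 mGal

609.7936


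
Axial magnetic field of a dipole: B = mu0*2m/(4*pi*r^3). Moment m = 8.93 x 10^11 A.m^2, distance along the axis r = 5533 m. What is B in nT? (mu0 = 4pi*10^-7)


m = 8.93 x 10^11 = 893000000000 A.m^2
2m = 1786000000000 A.m^2
r^3 = 5533^3 = 169387754437
B = (4pi*10^-7) * 1786000000000 / (4*pi * 169387754437) * 1e9
= 2244353.791725 / 2128589299789.4 * 1e9
= 1054.3855 nT

1054.3855


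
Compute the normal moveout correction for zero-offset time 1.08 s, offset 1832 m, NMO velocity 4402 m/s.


x/Vnmo = 1832/4402 = 0.416174
(x/Vnmo)^2 = 0.173201
t0^2 = 1.1664
sqrt(1.1664 + 0.173201) = 1.157411
dt = 1.157411 - 1.08 = 0.077411

0.077411


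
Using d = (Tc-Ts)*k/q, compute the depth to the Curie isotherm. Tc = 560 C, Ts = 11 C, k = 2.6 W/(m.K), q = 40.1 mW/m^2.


T_Curie - T_surf = 560 - 11 = 549 C
Convert q to W/m^2: 40.1 mW/m^2 = 0.0401 W/m^2
d = 549 * 2.6 / 0.0401 = 35596.01 m

35596.01


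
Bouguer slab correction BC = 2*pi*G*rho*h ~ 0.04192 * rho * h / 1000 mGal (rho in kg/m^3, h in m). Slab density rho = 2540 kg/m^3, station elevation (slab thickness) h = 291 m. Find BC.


BC = 0.04192 * rho * h / 1000
= 0.04192 * 2540 * 291 / 1000
= 30.9847 mGal

30.9847


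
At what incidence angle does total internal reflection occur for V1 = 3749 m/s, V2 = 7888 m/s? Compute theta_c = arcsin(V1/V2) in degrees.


V1/V2 = 3749/7888 = 0.475279
theta_c = arcsin(0.475279) = 28.3775 degrees

28.3775


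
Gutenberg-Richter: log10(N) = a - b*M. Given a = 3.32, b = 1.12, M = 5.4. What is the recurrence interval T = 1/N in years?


log10(N) = 3.32 - 1.12*5.4 = -2.728
N = 10^-2.728 = 0.001871
T = 1/N = 1/0.001871 = 534.5644 years

534.5644


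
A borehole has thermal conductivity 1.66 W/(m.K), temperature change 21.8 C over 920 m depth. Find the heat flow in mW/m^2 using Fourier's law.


q = k * dT / dz * 1000
= 1.66 * 21.8 / 920 * 1000
= 0.039335 * 1000
= 39.3348 mW/m^2

39.3348


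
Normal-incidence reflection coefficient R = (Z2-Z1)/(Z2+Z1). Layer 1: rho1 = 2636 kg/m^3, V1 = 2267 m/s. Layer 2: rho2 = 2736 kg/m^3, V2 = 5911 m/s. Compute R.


Z1 = 2636 * 2267 = 5975812
Z2 = 2736 * 5911 = 16172496
R = (16172496 - 5975812) / (16172496 + 5975812) = 10196684 / 22148308 = 0.4604

0.4604


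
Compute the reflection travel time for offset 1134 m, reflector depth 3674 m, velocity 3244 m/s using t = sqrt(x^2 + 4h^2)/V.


x^2 + 4h^2 = 1134^2 + 4*3674^2 = 1285956 + 53993104 = 55279060
sqrt(55279060) = 7434.9889
t = 7434.9889 / 3244 = 2.2919 s

2.2919


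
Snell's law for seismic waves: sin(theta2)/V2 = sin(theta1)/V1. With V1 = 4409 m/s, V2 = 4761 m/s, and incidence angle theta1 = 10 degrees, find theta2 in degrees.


sin(theta1) = sin(10 deg) = 0.173648
sin(theta2) = V2/V1 * sin(theta1) = 4761/4409 * 0.173648 = 0.187512
theta2 = arcsin(0.187512) = 10.8076 degrees

10.8076


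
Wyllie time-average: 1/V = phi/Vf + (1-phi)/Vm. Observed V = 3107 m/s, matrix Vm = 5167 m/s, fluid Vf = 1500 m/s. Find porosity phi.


1/V - 1/Vm = 1/3107 - 1/5167 = 0.00012832
1/Vf - 1/Vm = 1/1500 - 1/5167 = 0.00047313
phi = 0.00012832 / 0.00047313 = 0.2712

0.2712


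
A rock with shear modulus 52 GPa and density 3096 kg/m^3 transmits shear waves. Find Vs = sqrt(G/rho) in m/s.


Convert G to Pa: G = 52e9 Pa
Compute G/rho = 52e9 / 3096 = 16795865.6331
Vs = sqrt(16795865.6331) = 4098.28 m/s

4098.28


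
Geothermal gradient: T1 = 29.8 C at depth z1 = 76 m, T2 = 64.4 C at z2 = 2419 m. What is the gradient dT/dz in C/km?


dT = 64.4 - 29.8 = 34.6 C
dz = 2419 - 76 = 2343 m
gradient = dT/dz * 1000 = 34.6/2343 * 1000 = 14.7674 C/km

14.7674


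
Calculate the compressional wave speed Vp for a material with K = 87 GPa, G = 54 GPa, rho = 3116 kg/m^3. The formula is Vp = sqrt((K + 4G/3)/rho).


First compute the effective modulus:
K + 4G/3 = 87e9 + 4*54e9/3 = 159000000000.0 Pa
Then divide by density:
159000000000.0 / 3116 = 51026957.638 Pa/(kg/m^3)
Take the square root:
Vp = sqrt(51026957.638) = 7143.32 m/s

7143.32


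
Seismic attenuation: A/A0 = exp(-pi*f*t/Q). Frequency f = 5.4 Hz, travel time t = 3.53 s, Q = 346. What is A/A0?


pi*f*t/Q = pi*5.4*3.53/346 = 0.173078
A/A0 = exp(-0.173078) = 0.841072

0.841072


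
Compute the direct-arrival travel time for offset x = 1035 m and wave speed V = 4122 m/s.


t = x / V
= 1035 / 4122
= 0.2511 s

0.2511


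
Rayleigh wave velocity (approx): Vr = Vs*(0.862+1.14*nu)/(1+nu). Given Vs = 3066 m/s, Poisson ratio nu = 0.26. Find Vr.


Numerator factor = 0.862 + 1.14*0.26 = 1.1584
Denominator = 1 + 0.26 = 1.26
Vr = 3066 * 1.1584 / 1.26 = 2818.77 m/s

2818.77


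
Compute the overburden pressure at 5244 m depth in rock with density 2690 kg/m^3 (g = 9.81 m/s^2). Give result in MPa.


P = rho * g * z / 1e6
= 2690 * 9.81 * 5244 / 1e6
= 138383391.6 / 1e6
= 138.3834 MPa

138.3834


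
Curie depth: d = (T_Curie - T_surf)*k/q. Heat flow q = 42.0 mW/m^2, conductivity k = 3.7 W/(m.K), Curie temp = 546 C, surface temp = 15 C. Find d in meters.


T_Curie - T_surf = 546 - 15 = 531 C
Convert q to W/m^2: 42.0 mW/m^2 = 0.042 W/m^2
d = 531 * 3.7 / 0.042 = 46778.57 m

46778.57


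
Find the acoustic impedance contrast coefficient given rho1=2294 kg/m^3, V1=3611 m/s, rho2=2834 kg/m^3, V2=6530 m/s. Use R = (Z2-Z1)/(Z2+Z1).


Z1 = 2294 * 3611 = 8283634
Z2 = 2834 * 6530 = 18506020
R = (18506020 - 8283634) / (18506020 + 8283634) = 10222386 / 26789654 = 0.3816

0.3816


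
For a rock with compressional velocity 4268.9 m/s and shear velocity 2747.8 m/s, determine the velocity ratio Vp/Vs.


Vp/Vs = 4268.9 / 2747.8
= 1.5536

1.5536


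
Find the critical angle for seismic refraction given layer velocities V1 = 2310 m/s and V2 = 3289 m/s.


V1/V2 = 2310/3289 = 0.702341
theta_c = arcsin(0.702341) = 44.6151 degrees

44.6151


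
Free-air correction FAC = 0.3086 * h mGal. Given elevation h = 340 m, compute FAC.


FAC = 0.3086 * h
= 0.3086 * 340
= 104.924 mGal

104.924


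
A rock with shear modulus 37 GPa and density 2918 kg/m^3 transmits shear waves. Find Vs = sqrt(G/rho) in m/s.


Convert G to Pa: G = 37e9 Pa
Compute G/rho = 37e9 / 2918 = 12679917.7519
Vs = sqrt(12679917.7519) = 3560.89 m/s

3560.89


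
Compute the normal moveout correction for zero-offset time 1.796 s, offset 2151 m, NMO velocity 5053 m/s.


x/Vnmo = 2151/5053 = 0.425688
(x/Vnmo)^2 = 0.18121
t0^2 = 3.225616
sqrt(3.225616 + 0.18121) = 1.845759
dt = 1.845759 - 1.796 = 0.049759

0.049759


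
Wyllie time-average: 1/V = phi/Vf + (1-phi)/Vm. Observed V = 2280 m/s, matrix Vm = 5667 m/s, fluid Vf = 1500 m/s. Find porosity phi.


1/V - 1/Vm = 1/2280 - 1/5667 = 0.00026214
1/Vf - 1/Vm = 1/1500 - 1/5667 = 0.00049021
phi = 0.00026214 / 0.00049021 = 0.5347

0.5347


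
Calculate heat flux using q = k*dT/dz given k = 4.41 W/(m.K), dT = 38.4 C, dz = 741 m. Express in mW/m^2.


q = k * dT / dz * 1000
= 4.41 * 38.4 / 741 * 1000
= 0.228534 * 1000
= 228.5344 mW/m^2

228.5344


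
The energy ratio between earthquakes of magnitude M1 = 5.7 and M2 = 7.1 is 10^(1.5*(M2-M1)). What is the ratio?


M2 - M1 = 7.1 - 5.7 = 1.4
1.5 * 1.4 = 2.1
ratio = 10^2.1 = 125.89

125.89


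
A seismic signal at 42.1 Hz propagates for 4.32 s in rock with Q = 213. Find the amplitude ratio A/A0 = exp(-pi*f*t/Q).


pi*f*t/Q = pi*42.1*4.32/213 = 2.682478
A/A0 = exp(-2.682478) = 0.068393

0.068393


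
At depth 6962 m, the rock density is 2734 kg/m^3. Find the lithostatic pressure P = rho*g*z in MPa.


P = rho * g * z / 1e6
= 2734 * 9.81 * 6962 / 1e6
= 186724599.48 / 1e6
= 186.7246 MPa

186.7246


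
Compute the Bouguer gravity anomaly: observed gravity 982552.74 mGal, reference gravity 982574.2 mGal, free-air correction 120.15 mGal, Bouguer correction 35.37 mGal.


BA = g_obs - g_ref + FAC - BC
= 982552.74 - 982574.2 + 120.15 - 35.37
= 63.32 mGal

63.32


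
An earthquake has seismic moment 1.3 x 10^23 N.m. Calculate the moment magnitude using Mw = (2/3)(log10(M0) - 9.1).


log10(M0) = log10(1.3 x 10^23) = 23.1139
Mw = 2/3 * (23.1139 - 9.1)
= 2/3 * 14.0139
= 9.34

9.34


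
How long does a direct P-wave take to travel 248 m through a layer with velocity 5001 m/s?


t = x / V
= 248 / 5001
= 0.0496 s

0.0496


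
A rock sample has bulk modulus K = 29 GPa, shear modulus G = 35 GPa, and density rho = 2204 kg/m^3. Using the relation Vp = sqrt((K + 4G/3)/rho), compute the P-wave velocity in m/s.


First compute the effective modulus:
K + 4G/3 = 29e9 + 4*35e9/3 = 75666666666.67 Pa
Then divide by density:
75666666666.67 / 2204 = 34331518.4513 Pa/(kg/m^3)
Take the square root:
Vp = sqrt(34331518.4513) = 5859.31 m/s

5859.31


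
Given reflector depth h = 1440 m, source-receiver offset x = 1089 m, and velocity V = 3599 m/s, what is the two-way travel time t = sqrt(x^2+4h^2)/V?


x^2 + 4h^2 = 1089^2 + 4*1440^2 = 1185921 + 8294400 = 9480321
sqrt(9480321) = 3079.013
t = 3079.013 / 3599 = 0.8555 s

0.8555


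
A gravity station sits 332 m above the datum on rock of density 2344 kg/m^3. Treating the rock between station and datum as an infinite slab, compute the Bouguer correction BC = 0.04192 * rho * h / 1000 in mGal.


BC = 0.04192 * rho * h / 1000
= 0.04192 * 2344 * 332 / 1000
= 32.6225 mGal

32.6225


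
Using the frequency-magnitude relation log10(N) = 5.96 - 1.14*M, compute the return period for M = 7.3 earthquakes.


log10(N) = 5.96 - 1.14*7.3 = -2.362
N = 10^-2.362 = 0.004345
T = 1/N = 1/0.004345 = 230.1442 years

230.1442


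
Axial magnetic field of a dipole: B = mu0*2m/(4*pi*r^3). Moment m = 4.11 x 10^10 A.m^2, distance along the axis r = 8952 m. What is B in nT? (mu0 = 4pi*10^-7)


m = 4.11 x 10^10 = 41100000000 A.m^2
2m = 82200000000 A.m^2
r^3 = 8952^3 = 717398097408
B = (4pi*10^-7) * 82200000000 / (4*pi * 717398097408) * 1e9
= 103295.56645 / 9015090370065.07 * 1e9
= 11.4581 nT

11.4581


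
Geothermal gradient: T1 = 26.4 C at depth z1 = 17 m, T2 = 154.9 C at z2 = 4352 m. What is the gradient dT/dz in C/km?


dT = 154.9 - 26.4 = 128.5 C
dz = 4352 - 17 = 4335 m
gradient = dT/dz * 1000 = 128.5/4335 * 1000 = 29.6424 C/km

29.6424


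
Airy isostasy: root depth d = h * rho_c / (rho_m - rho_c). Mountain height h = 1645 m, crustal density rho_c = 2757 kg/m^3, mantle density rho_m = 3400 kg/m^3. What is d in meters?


rho_m - rho_c = 3400 - 2757 = 643
d = 1645 * 2757 / 643
= 4535265 / 643
= 7053.29 m

7053.29


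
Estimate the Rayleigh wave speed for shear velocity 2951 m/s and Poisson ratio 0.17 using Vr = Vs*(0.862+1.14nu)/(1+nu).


Numerator factor = 0.862 + 1.14*0.17 = 1.0558
Denominator = 1 + 0.17 = 1.17
Vr = 2951 * 1.0558 / 1.17 = 2662.96 m/s

2662.96


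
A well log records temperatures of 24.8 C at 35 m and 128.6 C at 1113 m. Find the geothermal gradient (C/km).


dT = 128.6 - 24.8 = 103.8 C
dz = 1113 - 35 = 1078 m
gradient = dT/dz * 1000 = 103.8/1078 * 1000 = 96.2894 C/km

96.2894


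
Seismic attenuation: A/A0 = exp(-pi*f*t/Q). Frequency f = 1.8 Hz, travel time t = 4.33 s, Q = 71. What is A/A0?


pi*f*t/Q = pi*1.8*4.33/71 = 0.344867
A/A0 = exp(-0.344867) = 0.708314

0.708314


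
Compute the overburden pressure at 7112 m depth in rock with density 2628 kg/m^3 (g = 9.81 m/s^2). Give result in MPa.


P = rho * g * z / 1e6
= 2628 * 9.81 * 7112 / 1e6
= 183352196.16 / 1e6
= 183.3522 MPa

183.3522


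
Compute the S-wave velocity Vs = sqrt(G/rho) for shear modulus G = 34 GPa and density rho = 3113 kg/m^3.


Convert G to Pa: G = 34e9 Pa
Compute G/rho = 34e9 / 3113 = 10921940.2506
Vs = sqrt(10921940.2506) = 3304.84 m/s

3304.84


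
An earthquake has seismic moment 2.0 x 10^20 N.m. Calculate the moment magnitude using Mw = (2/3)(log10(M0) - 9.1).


log10(M0) = log10(2.0 x 10^20) = 20.301
Mw = 2/3 * (20.301 - 9.1)
= 2/3 * 11.201
= 7.47

7.47


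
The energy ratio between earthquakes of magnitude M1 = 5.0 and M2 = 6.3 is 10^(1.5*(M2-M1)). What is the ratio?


M2 - M1 = 6.3 - 5.0 = 1.3
1.5 * 1.3 = 1.95
ratio = 10^1.95 = 89.13

89.13


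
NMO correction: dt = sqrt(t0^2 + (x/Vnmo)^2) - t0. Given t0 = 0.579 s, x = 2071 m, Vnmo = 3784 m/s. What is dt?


x/Vnmo = 2071/3784 = 0.547304
(x/Vnmo)^2 = 0.299542
t0^2 = 0.335241
sqrt(0.335241 + 0.299542) = 0.796733
dt = 0.796733 - 0.579 = 0.217733

0.217733


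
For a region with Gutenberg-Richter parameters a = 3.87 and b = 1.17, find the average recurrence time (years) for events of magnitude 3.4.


log10(N) = 3.87 - 1.17*3.4 = -0.108
N = 10^-0.108 = 0.77983
T = 1/N = 1/0.77983 = 1.2823 years

1.2823


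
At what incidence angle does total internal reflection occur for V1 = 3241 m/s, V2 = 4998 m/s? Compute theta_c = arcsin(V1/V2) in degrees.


V1/V2 = 3241/4998 = 0.648459
theta_c = arcsin(0.648459) = 40.4255 degrees

40.4255


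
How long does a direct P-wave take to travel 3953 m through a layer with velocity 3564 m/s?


t = x / V
= 3953 / 3564
= 1.1091 s

1.1091


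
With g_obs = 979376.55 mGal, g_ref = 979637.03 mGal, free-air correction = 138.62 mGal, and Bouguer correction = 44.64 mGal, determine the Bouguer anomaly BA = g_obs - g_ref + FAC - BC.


BA = g_obs - g_ref + FAC - BC
= 979376.55 - 979637.03 + 138.62 - 44.64
= -166.5 mGal

-166.5


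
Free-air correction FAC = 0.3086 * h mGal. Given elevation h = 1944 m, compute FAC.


FAC = 0.3086 * h
= 0.3086 * 1944
= 599.9184 mGal

599.9184


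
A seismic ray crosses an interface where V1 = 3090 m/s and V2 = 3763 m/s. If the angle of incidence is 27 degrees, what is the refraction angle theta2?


sin(theta1) = sin(27 deg) = 0.45399
sin(theta2) = V2/V1 * sin(theta1) = 3763/3090 * 0.45399 = 0.552869
theta2 = arcsin(0.552869) = 33.5641 degrees

33.5641


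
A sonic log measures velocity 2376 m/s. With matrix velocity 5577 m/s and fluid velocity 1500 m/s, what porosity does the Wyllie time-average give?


1/V - 1/Vm = 1/2376 - 1/5577 = 0.00024157
1/Vf - 1/Vm = 1/1500 - 1/5577 = 0.00048736
phi = 0.00024157 / 0.00048736 = 0.4957

0.4957


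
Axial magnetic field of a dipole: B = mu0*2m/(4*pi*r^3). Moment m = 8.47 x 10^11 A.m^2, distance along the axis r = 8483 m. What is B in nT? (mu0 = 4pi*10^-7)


m = 8.47 x 10^11 = 847000000000 A.m^2
2m = 1694000000000 A.m^2
r^3 = 8483^3 = 610447614587
B = (4pi*10^-7) * 1694000000000 / (4*pi * 610447614587) * 1e9
= 2128743.182072 / 7671110965551.73 * 1e9
= 277.5013 nT

277.5013


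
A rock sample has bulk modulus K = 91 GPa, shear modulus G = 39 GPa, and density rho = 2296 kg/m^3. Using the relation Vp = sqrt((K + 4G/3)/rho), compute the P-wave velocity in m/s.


First compute the effective modulus:
K + 4G/3 = 91e9 + 4*39e9/3 = 143000000000.0 Pa
Then divide by density:
143000000000.0 / 2296 = 62282229.9652 Pa/(kg/m^3)
Take the square root:
Vp = sqrt(62282229.9652) = 7891.91 m/s

7891.91


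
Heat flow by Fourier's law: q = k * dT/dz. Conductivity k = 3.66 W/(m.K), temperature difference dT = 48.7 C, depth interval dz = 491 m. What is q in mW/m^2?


q = k * dT / dz * 1000
= 3.66 * 48.7 / 491 * 1000
= 0.363018 * 1000
= 363.0183 mW/m^2

363.0183


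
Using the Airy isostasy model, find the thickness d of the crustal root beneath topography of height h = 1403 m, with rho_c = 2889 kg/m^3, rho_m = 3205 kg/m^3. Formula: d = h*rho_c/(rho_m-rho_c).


rho_m - rho_c = 3205 - 2889 = 316
d = 1403 * 2889 / 316
= 4053267 / 316
= 12826.79 m

12826.79


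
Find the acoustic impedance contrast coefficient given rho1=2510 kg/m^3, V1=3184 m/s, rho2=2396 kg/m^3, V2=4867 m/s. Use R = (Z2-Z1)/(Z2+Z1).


Z1 = 2510 * 3184 = 7991840
Z2 = 2396 * 4867 = 11661332
R = (11661332 - 7991840) / (11661332 + 7991840) = 3669492 / 19653172 = 0.1867

0.1867


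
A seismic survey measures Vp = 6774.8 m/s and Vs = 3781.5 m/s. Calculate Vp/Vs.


Vp/Vs = 6774.8 / 3781.5
= 1.7916

1.7916


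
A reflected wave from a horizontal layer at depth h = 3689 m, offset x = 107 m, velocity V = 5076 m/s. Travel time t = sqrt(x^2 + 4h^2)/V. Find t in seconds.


x^2 + 4h^2 = 107^2 + 4*3689^2 = 11449 + 54434884 = 54446333
sqrt(54446333) = 7378.7758
t = 7378.7758 / 5076 = 1.4537 s

1.4537


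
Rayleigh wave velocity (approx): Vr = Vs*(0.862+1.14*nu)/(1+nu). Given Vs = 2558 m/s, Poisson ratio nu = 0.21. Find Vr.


Numerator factor = 0.862 + 1.14*0.21 = 1.1014
Denominator = 1 + 0.21 = 1.21
Vr = 2558 * 1.1014 / 1.21 = 2328.41 m/s

2328.41


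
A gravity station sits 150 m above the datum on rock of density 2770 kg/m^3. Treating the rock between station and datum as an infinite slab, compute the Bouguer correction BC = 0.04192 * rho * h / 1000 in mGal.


BC = 0.04192 * rho * h / 1000
= 0.04192 * 2770 * 150 / 1000
= 17.4178 mGal

17.4178


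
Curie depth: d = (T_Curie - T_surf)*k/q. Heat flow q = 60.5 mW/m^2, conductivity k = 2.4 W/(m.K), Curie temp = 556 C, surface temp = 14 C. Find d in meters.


T_Curie - T_surf = 556 - 14 = 542 C
Convert q to W/m^2: 60.5 mW/m^2 = 0.0605 W/m^2
d = 542 * 2.4 / 0.0605 = 21500.83 m

21500.83


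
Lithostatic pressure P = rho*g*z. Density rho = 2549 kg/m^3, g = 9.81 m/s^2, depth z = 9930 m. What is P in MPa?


P = rho * g * z / 1e6
= 2549 * 9.81 * 9930 / 1e6
= 248306501.7 / 1e6
= 248.3065 MPa

248.3065


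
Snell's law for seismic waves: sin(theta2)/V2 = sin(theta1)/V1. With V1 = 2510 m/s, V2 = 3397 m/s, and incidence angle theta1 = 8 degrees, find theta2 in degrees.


sin(theta1) = sin(8 deg) = 0.139173
sin(theta2) = V2/V1 * sin(theta1) = 3397/2510 * 0.139173 = 0.188355
theta2 = arcsin(0.188355) = 10.8568 degrees

10.8568


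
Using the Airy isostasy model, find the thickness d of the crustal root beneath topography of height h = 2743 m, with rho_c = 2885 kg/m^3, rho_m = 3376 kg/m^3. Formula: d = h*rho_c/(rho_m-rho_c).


rho_m - rho_c = 3376 - 2885 = 491
d = 2743 * 2885 / 491
= 7913555 / 491
= 16117.22 m

16117.22


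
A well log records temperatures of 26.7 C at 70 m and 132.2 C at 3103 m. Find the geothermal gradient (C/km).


dT = 132.2 - 26.7 = 105.5 C
dz = 3103 - 70 = 3033 m
gradient = dT/dz * 1000 = 105.5/3033 * 1000 = 34.784 C/km

34.784


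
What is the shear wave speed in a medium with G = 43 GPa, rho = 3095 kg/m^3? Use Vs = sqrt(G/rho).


Convert G to Pa: G = 43e9 Pa
Compute G/rho = 43e9 / 3095 = 13893376.4136
Vs = sqrt(13893376.4136) = 3727.38 m/s

3727.38


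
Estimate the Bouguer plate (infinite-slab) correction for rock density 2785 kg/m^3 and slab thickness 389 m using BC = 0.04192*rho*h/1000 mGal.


BC = 0.04192 * rho * h / 1000
= 0.04192 * 2785 * 389 / 1000
= 45.4147 mGal

45.4147


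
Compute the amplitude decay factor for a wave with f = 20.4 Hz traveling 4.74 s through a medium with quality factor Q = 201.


pi*f*t/Q = pi*20.4*4.74/201 = 1.511341
A/A0 = exp(-1.511341) = 0.220614

0.220614


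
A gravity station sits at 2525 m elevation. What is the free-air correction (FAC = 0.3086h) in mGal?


FAC = 0.3086 * h
= 0.3086 * 2525
= 779.215 mGal

779.215


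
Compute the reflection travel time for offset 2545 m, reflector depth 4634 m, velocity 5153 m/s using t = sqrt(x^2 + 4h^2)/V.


x^2 + 4h^2 = 2545^2 + 4*4634^2 = 6477025 + 85895824 = 92372849
sqrt(92372849) = 9611.0795
t = 9611.0795 / 5153 = 1.8651 s

1.8651


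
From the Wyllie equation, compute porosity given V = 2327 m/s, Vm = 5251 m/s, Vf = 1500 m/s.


1/V - 1/Vm = 1/2327 - 1/5251 = 0.0002393
1/Vf - 1/Vm = 1/1500 - 1/5251 = 0.00047623
phi = 0.0002393 / 0.00047623 = 0.5025

0.5025


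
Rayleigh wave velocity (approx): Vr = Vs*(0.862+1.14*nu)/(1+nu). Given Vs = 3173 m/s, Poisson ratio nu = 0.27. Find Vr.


Numerator factor = 0.862 + 1.14*0.27 = 1.1698
Denominator = 1 + 0.27 = 1.27
Vr = 3173 * 1.1698 / 1.27 = 2922.66 m/s

2922.66


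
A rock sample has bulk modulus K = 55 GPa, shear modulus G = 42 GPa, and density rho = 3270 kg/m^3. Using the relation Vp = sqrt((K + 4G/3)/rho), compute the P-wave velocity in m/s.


First compute the effective modulus:
K + 4G/3 = 55e9 + 4*42e9/3 = 111000000000.0 Pa
Then divide by density:
111000000000.0 / 3270 = 33944954.1284 Pa/(kg/m^3)
Take the square root:
Vp = sqrt(33944954.1284) = 5826.23 m/s

5826.23


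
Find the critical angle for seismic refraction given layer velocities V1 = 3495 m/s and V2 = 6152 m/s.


V1/V2 = 3495/6152 = 0.568108
theta_c = arcsin(0.568108) = 34.6184 degrees

34.6184


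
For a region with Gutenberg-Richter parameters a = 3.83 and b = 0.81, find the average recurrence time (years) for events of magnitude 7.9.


log10(N) = 3.83 - 0.81*7.9 = -2.569
N = 10^-2.569 = 0.002698
T = 1/N = 1/0.002698 = 370.6807 years

370.6807


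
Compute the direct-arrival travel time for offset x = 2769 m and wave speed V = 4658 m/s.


t = x / V
= 2769 / 4658
= 0.5945 s

0.5945


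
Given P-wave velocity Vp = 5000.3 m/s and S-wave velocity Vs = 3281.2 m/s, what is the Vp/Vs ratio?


Vp/Vs = 5000.3 / 3281.2
= 1.5239

1.5239


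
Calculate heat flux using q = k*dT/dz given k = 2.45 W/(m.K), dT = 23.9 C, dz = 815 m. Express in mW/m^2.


q = k * dT / dz * 1000
= 2.45 * 23.9 / 815 * 1000
= 0.071847 * 1000
= 71.8466 mW/m^2

71.8466


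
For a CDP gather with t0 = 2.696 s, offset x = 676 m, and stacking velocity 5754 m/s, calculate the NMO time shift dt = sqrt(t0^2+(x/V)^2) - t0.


x/Vnmo = 676/5754 = 0.117483
(x/Vnmo)^2 = 0.013802
t0^2 = 7.268416
sqrt(7.268416 + 0.013802) = 2.698559
dt = 2.698559 - 2.696 = 0.002559

0.002559


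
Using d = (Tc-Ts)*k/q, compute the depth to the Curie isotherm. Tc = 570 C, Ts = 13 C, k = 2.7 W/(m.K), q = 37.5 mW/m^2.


T_Curie - T_surf = 570 - 13 = 557 C
Convert q to W/m^2: 37.5 mW/m^2 = 0.0375 W/m^2
d = 557 * 2.7 / 0.0375 = 40104.0 m

40104.0


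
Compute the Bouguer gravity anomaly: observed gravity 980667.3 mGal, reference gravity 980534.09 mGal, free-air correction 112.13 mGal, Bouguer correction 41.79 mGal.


BA = g_obs - g_ref + FAC - BC
= 980667.3 - 980534.09 + 112.13 - 41.79
= 203.55 mGal

203.55


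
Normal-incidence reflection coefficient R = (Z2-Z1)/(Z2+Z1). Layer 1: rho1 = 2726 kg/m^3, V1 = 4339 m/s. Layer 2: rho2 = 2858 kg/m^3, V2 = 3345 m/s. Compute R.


Z1 = 2726 * 4339 = 11828114
Z2 = 2858 * 3345 = 9560010
R = (9560010 - 11828114) / (9560010 + 11828114) = -2268104 / 21388124 = -0.106

-0.106


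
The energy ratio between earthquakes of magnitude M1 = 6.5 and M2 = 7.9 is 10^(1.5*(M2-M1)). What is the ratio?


M2 - M1 = 7.9 - 6.5 = 1.4
1.5 * 1.4 = 2.1
ratio = 10^2.1 = 125.89

125.89


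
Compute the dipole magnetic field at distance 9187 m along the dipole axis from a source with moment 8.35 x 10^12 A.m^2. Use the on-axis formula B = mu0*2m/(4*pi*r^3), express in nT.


m = 8.35 x 10^12 = 8350000000000 A.m^2
2m = 16700000000000 A.m^2
r^3 = 9187^3 = 775391702203
B = (4pi*10^-7) * 16700000000000 / (4*pi * 775391702203) * 1e9
= 20985838.92598 / 9743859501181.72 * 1e9
= 2153.7502 nT

2153.7502


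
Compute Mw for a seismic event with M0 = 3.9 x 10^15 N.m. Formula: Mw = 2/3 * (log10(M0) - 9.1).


log10(M0) = log10(3.9 x 10^15) = 15.5911
Mw = 2/3 * (15.5911 - 9.1)
= 2/3 * 6.4911
= 4.33

4.33


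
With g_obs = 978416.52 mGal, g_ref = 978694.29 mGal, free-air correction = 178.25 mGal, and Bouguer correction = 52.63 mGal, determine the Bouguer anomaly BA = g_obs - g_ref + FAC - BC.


BA = g_obs - g_ref + FAC - BC
= 978416.52 - 978694.29 + 178.25 - 52.63
= -152.15 mGal

-152.15


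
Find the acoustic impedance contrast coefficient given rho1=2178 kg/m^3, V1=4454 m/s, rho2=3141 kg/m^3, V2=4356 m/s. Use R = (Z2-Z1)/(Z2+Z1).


Z1 = 2178 * 4454 = 9700812
Z2 = 3141 * 4356 = 13682196
R = (13682196 - 9700812) / (13682196 + 9700812) = 3981384 / 23383008 = 0.1703

0.1703


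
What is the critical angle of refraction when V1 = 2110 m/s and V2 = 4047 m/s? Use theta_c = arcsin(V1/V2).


V1/V2 = 2110/4047 = 0.521374
theta_c = arcsin(0.521374) = 31.4245 degrees

31.4245


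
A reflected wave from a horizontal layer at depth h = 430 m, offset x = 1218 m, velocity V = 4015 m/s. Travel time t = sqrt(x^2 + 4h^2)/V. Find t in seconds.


x^2 + 4h^2 = 1218^2 + 4*430^2 = 1483524 + 739600 = 2223124
sqrt(2223124) = 1491.0144
t = 1491.0144 / 4015 = 0.3714 s

0.3714
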